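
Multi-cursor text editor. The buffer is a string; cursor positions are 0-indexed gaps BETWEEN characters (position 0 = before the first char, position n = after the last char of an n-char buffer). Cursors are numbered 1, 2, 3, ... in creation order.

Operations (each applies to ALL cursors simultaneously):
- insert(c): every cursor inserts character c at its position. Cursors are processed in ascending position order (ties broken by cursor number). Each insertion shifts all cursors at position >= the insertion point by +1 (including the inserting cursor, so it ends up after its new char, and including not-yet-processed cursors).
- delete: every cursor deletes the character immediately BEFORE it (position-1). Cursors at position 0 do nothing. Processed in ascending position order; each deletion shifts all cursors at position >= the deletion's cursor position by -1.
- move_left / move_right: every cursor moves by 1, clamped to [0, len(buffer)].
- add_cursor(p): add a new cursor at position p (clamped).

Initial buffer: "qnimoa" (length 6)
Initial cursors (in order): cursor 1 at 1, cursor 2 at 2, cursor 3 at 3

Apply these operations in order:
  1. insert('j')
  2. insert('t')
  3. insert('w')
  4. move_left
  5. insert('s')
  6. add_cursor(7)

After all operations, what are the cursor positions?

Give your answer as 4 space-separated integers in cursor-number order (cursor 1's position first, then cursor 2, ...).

Answer: 4 9 14 7

Derivation:
After op 1 (insert('j')): buffer="qjnjijmoa" (len 9), cursors c1@2 c2@4 c3@6, authorship .1.2.3...
After op 2 (insert('t')): buffer="qjtnjtijtmoa" (len 12), cursors c1@3 c2@6 c3@9, authorship .11.22.33...
After op 3 (insert('w')): buffer="qjtwnjtwijtwmoa" (len 15), cursors c1@4 c2@8 c3@12, authorship .111.222.333...
After op 4 (move_left): buffer="qjtwnjtwijtwmoa" (len 15), cursors c1@3 c2@7 c3@11, authorship .111.222.333...
After op 5 (insert('s')): buffer="qjtswnjtswijtswmoa" (len 18), cursors c1@4 c2@9 c3@14, authorship .1111.2222.3333...
After op 6 (add_cursor(7)): buffer="qjtswnjtswijtswmoa" (len 18), cursors c1@4 c4@7 c2@9 c3@14, authorship .1111.2222.3333...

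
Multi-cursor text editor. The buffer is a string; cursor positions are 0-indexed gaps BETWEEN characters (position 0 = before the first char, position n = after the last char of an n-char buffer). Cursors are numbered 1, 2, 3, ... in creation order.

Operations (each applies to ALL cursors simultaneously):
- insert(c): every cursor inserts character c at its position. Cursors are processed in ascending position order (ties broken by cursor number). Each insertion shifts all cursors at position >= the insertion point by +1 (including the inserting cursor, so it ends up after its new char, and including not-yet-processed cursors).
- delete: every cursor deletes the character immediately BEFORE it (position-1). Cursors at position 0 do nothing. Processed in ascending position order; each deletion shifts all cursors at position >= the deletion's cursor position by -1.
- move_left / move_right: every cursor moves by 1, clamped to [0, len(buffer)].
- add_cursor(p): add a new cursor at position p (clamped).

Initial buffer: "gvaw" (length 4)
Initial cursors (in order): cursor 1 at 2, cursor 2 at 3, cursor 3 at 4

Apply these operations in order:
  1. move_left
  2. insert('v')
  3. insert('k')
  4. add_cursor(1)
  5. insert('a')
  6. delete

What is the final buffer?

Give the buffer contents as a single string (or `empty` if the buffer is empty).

After op 1 (move_left): buffer="gvaw" (len 4), cursors c1@1 c2@2 c3@3, authorship ....
After op 2 (insert('v')): buffer="gvvvavw" (len 7), cursors c1@2 c2@4 c3@6, authorship .1.2.3.
After op 3 (insert('k')): buffer="gvkvvkavkw" (len 10), cursors c1@3 c2@6 c3@9, authorship .11.22.33.
After op 4 (add_cursor(1)): buffer="gvkvvkavkw" (len 10), cursors c4@1 c1@3 c2@6 c3@9, authorship .11.22.33.
After op 5 (insert('a')): buffer="gavkavvkaavkaw" (len 14), cursors c4@2 c1@5 c2@9 c3@13, authorship .4111.222.333.
After op 6 (delete): buffer="gvkvvkavkw" (len 10), cursors c4@1 c1@3 c2@6 c3@9, authorship .11.22.33.

Answer: gvkvvkavkw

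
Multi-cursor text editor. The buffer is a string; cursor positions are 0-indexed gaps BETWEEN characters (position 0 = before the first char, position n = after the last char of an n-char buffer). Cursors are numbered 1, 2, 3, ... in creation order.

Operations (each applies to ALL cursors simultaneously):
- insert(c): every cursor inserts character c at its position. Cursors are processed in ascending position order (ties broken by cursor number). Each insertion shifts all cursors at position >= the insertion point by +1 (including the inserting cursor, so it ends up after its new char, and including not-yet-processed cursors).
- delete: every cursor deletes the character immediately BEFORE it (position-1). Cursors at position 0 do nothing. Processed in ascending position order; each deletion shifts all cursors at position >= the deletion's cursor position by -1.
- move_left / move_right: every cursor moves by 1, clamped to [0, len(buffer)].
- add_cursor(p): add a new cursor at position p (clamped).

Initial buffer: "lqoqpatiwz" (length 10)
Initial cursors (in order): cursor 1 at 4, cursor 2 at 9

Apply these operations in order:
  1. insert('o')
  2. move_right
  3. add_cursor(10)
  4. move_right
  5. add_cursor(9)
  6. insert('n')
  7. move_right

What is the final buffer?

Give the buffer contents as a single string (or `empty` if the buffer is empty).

After op 1 (insert('o')): buffer="lqoqopatiwoz" (len 12), cursors c1@5 c2@11, authorship ....1.....2.
After op 2 (move_right): buffer="lqoqopatiwoz" (len 12), cursors c1@6 c2@12, authorship ....1.....2.
After op 3 (add_cursor(10)): buffer="lqoqopatiwoz" (len 12), cursors c1@6 c3@10 c2@12, authorship ....1.....2.
After op 4 (move_right): buffer="lqoqopatiwoz" (len 12), cursors c1@7 c3@11 c2@12, authorship ....1.....2.
After op 5 (add_cursor(9)): buffer="lqoqopatiwoz" (len 12), cursors c1@7 c4@9 c3@11 c2@12, authorship ....1.....2.
After op 6 (insert('n')): buffer="lqoqopantinwonzn" (len 16), cursors c1@8 c4@11 c3@14 c2@16, authorship ....1..1..4.23.2
After op 7 (move_right): buffer="lqoqopantinwonzn" (len 16), cursors c1@9 c4@12 c3@15 c2@16, authorship ....1..1..4.23.2

Answer: lqoqopantinwonzn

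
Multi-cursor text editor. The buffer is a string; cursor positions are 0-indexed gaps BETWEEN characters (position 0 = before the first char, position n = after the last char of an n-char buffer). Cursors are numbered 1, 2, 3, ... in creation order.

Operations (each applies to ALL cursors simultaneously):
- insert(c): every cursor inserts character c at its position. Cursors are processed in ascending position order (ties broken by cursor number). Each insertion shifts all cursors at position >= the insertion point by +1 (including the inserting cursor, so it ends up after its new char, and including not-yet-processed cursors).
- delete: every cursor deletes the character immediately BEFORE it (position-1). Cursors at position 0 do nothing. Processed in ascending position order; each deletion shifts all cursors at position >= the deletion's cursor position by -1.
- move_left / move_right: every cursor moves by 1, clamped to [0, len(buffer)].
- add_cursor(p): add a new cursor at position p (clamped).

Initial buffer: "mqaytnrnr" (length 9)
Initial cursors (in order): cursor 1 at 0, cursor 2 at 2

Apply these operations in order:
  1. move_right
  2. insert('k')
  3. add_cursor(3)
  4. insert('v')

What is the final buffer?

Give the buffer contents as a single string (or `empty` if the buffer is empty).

Answer: mkvqvakvytnrnr

Derivation:
After op 1 (move_right): buffer="mqaytnrnr" (len 9), cursors c1@1 c2@3, authorship .........
After op 2 (insert('k')): buffer="mkqakytnrnr" (len 11), cursors c1@2 c2@5, authorship .1..2......
After op 3 (add_cursor(3)): buffer="mkqakytnrnr" (len 11), cursors c1@2 c3@3 c2@5, authorship .1..2......
After op 4 (insert('v')): buffer="mkvqvakvytnrnr" (len 14), cursors c1@3 c3@5 c2@8, authorship .11.3.22......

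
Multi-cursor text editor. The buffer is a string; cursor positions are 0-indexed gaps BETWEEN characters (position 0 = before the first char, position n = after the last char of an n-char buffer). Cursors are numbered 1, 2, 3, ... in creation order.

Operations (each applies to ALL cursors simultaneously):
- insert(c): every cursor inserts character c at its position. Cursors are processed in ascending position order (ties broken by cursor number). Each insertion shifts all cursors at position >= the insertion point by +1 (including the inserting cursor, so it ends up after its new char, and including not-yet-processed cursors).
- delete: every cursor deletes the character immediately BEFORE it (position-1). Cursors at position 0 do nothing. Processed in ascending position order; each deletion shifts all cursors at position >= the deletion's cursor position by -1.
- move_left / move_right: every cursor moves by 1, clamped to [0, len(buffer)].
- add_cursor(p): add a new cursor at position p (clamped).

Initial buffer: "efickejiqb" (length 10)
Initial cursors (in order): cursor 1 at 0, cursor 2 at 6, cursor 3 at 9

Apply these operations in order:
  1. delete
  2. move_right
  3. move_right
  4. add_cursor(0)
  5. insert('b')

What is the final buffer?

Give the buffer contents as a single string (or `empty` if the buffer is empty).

After op 1 (delete): buffer="efickjib" (len 8), cursors c1@0 c2@5 c3@7, authorship ........
After op 2 (move_right): buffer="efickjib" (len 8), cursors c1@1 c2@6 c3@8, authorship ........
After op 3 (move_right): buffer="efickjib" (len 8), cursors c1@2 c2@7 c3@8, authorship ........
After op 4 (add_cursor(0)): buffer="efickjib" (len 8), cursors c4@0 c1@2 c2@7 c3@8, authorship ........
After op 5 (insert('b')): buffer="befbickjibbb" (len 12), cursors c4@1 c1@4 c2@10 c3@12, authorship 4..1.....2.3

Answer: befbickjibbb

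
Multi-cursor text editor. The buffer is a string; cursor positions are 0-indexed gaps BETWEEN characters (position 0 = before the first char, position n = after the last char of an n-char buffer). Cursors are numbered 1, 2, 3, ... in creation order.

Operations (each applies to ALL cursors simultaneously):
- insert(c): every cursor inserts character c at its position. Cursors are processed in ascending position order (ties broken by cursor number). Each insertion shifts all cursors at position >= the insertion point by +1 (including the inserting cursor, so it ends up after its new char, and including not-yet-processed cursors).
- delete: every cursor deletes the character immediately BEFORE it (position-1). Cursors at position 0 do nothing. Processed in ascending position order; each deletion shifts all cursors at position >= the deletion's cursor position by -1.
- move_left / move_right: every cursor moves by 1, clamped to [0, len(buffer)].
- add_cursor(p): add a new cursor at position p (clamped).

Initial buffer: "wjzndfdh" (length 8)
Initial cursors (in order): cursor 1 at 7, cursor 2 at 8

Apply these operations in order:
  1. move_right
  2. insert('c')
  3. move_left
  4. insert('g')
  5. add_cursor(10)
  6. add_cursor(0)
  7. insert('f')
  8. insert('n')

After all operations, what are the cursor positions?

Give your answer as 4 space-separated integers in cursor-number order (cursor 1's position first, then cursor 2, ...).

Answer: 19 19 14 2

Derivation:
After op 1 (move_right): buffer="wjzndfdh" (len 8), cursors c1@8 c2@8, authorship ........
After op 2 (insert('c')): buffer="wjzndfdhcc" (len 10), cursors c1@10 c2@10, authorship ........12
After op 3 (move_left): buffer="wjzndfdhcc" (len 10), cursors c1@9 c2@9, authorship ........12
After op 4 (insert('g')): buffer="wjzndfdhcggc" (len 12), cursors c1@11 c2@11, authorship ........1122
After op 5 (add_cursor(10)): buffer="wjzndfdhcggc" (len 12), cursors c3@10 c1@11 c2@11, authorship ........1122
After op 6 (add_cursor(0)): buffer="wjzndfdhcggc" (len 12), cursors c4@0 c3@10 c1@11 c2@11, authorship ........1122
After op 7 (insert('f')): buffer="fwjzndfdhcgfgffc" (len 16), cursors c4@1 c3@12 c1@15 c2@15, authorship 4........1132122
After op 8 (insert('n')): buffer="fnwjzndfdhcgfngffnnc" (len 20), cursors c4@2 c3@14 c1@19 c2@19, authorship 44........1133212122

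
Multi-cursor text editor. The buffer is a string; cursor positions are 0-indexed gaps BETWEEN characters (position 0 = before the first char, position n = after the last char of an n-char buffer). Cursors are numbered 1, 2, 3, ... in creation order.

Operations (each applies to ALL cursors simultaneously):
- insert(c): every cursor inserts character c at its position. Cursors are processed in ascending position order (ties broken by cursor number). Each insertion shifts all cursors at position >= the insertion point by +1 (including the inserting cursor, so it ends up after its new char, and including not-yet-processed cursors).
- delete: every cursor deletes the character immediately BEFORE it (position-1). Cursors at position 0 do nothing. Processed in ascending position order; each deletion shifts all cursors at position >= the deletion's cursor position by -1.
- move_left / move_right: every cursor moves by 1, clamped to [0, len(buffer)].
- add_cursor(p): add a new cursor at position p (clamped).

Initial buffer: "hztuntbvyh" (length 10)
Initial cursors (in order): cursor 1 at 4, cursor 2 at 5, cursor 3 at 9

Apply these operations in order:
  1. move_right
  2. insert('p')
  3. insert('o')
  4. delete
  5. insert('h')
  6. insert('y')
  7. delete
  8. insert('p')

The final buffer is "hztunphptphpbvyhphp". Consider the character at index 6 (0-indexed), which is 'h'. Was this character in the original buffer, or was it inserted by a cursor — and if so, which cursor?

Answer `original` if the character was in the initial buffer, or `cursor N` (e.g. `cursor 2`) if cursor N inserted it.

Answer: cursor 1

Derivation:
After op 1 (move_right): buffer="hztuntbvyh" (len 10), cursors c1@5 c2@6 c3@10, authorship ..........
After op 2 (insert('p')): buffer="hztunptpbvyhp" (len 13), cursors c1@6 c2@8 c3@13, authorship .....1.2....3
After op 3 (insert('o')): buffer="hztunpotpobvyhpo" (len 16), cursors c1@7 c2@10 c3@16, authorship .....11.22....33
After op 4 (delete): buffer="hztunptpbvyhp" (len 13), cursors c1@6 c2@8 c3@13, authorship .....1.2....3
After op 5 (insert('h')): buffer="hztunphtphbvyhph" (len 16), cursors c1@7 c2@10 c3@16, authorship .....11.22....33
After op 6 (insert('y')): buffer="hztunphytphybvyhphy" (len 19), cursors c1@8 c2@12 c3@19, authorship .....111.222....333
After op 7 (delete): buffer="hztunphtphbvyhph" (len 16), cursors c1@7 c2@10 c3@16, authorship .....11.22....33
After op 8 (insert('p')): buffer="hztunphptphpbvyhphp" (len 19), cursors c1@8 c2@12 c3@19, authorship .....111.222....333
Authorship (.=original, N=cursor N): . . . . . 1 1 1 . 2 2 2 . . . . 3 3 3
Index 6: author = 1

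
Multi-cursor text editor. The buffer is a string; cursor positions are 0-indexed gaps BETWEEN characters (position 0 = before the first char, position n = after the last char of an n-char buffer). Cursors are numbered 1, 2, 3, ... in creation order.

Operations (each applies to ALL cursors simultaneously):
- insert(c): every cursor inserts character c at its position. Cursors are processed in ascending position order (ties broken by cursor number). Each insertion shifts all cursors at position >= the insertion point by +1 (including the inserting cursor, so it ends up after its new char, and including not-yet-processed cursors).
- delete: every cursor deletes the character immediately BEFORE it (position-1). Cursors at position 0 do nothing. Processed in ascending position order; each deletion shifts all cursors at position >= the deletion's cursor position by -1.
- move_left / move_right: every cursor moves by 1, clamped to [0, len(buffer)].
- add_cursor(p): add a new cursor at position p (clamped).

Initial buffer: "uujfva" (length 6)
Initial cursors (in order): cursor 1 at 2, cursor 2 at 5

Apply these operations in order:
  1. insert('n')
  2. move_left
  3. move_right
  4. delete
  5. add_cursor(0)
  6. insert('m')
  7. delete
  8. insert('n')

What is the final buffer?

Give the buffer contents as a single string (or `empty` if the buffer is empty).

After op 1 (insert('n')): buffer="uunjfvna" (len 8), cursors c1@3 c2@7, authorship ..1...2.
After op 2 (move_left): buffer="uunjfvna" (len 8), cursors c1@2 c2@6, authorship ..1...2.
After op 3 (move_right): buffer="uunjfvna" (len 8), cursors c1@3 c2@7, authorship ..1...2.
After op 4 (delete): buffer="uujfva" (len 6), cursors c1@2 c2@5, authorship ......
After op 5 (add_cursor(0)): buffer="uujfva" (len 6), cursors c3@0 c1@2 c2@5, authorship ......
After op 6 (insert('m')): buffer="muumjfvma" (len 9), cursors c3@1 c1@4 c2@8, authorship 3..1...2.
After op 7 (delete): buffer="uujfva" (len 6), cursors c3@0 c1@2 c2@5, authorship ......
After op 8 (insert('n')): buffer="nuunjfvna" (len 9), cursors c3@1 c1@4 c2@8, authorship 3..1...2.

Answer: nuunjfvna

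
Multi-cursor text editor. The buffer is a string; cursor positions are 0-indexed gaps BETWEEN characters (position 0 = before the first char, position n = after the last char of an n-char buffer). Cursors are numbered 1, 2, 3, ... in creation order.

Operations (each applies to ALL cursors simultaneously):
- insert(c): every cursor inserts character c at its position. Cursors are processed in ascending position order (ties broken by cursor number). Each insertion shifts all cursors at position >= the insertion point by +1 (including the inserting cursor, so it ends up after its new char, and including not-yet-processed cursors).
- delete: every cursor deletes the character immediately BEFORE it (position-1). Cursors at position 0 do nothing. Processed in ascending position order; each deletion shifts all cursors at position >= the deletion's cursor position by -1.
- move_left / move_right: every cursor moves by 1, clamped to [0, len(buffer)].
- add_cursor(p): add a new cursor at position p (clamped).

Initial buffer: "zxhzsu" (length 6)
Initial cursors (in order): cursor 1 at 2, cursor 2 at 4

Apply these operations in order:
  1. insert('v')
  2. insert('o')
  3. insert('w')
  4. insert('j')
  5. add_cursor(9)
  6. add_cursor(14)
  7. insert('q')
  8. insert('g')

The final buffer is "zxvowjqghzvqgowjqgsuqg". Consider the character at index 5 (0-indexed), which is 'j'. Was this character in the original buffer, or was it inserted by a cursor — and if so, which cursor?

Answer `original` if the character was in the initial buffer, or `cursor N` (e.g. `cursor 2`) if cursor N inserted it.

After op 1 (insert('v')): buffer="zxvhzvsu" (len 8), cursors c1@3 c2@6, authorship ..1..2..
After op 2 (insert('o')): buffer="zxvohzvosu" (len 10), cursors c1@4 c2@8, authorship ..11..22..
After op 3 (insert('w')): buffer="zxvowhzvowsu" (len 12), cursors c1@5 c2@10, authorship ..111..222..
After op 4 (insert('j')): buffer="zxvowjhzvowjsu" (len 14), cursors c1@6 c2@12, authorship ..1111..2222..
After op 5 (add_cursor(9)): buffer="zxvowjhzvowjsu" (len 14), cursors c1@6 c3@9 c2@12, authorship ..1111..2222..
After op 6 (add_cursor(14)): buffer="zxvowjhzvowjsu" (len 14), cursors c1@6 c3@9 c2@12 c4@14, authorship ..1111..2222..
After op 7 (insert('q')): buffer="zxvowjqhzvqowjqsuq" (len 18), cursors c1@7 c3@11 c2@15 c4@18, authorship ..11111..232222..4
After op 8 (insert('g')): buffer="zxvowjqghzvqgowjqgsuqg" (len 22), cursors c1@8 c3@13 c2@18 c4@22, authorship ..111111..23322222..44
Authorship (.=original, N=cursor N): . . 1 1 1 1 1 1 . . 2 3 3 2 2 2 2 2 . . 4 4
Index 5: author = 1

Answer: cursor 1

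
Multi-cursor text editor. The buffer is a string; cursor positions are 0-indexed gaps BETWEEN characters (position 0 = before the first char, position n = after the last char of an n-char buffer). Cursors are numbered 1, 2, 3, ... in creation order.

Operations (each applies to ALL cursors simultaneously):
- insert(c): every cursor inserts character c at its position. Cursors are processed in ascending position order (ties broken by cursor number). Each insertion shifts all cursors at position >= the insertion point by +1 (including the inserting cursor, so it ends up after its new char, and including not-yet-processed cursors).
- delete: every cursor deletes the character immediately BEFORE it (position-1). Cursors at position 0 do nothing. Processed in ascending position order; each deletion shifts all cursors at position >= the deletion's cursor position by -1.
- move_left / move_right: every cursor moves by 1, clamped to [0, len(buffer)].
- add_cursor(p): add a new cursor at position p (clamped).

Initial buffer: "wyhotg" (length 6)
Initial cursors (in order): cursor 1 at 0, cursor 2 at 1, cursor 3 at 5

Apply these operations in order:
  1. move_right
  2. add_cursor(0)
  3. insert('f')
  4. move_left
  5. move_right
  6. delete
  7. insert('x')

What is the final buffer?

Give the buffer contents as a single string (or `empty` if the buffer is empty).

Answer: xwxyxhotgx

Derivation:
After op 1 (move_right): buffer="wyhotg" (len 6), cursors c1@1 c2@2 c3@6, authorship ......
After op 2 (add_cursor(0)): buffer="wyhotg" (len 6), cursors c4@0 c1@1 c2@2 c3@6, authorship ......
After op 3 (insert('f')): buffer="fwfyfhotgf" (len 10), cursors c4@1 c1@3 c2@5 c3@10, authorship 4.1.2....3
After op 4 (move_left): buffer="fwfyfhotgf" (len 10), cursors c4@0 c1@2 c2@4 c3@9, authorship 4.1.2....3
After op 5 (move_right): buffer="fwfyfhotgf" (len 10), cursors c4@1 c1@3 c2@5 c3@10, authorship 4.1.2....3
After op 6 (delete): buffer="wyhotg" (len 6), cursors c4@0 c1@1 c2@2 c3@6, authorship ......
After op 7 (insert('x')): buffer="xwxyxhotgx" (len 10), cursors c4@1 c1@3 c2@5 c3@10, authorship 4.1.2....3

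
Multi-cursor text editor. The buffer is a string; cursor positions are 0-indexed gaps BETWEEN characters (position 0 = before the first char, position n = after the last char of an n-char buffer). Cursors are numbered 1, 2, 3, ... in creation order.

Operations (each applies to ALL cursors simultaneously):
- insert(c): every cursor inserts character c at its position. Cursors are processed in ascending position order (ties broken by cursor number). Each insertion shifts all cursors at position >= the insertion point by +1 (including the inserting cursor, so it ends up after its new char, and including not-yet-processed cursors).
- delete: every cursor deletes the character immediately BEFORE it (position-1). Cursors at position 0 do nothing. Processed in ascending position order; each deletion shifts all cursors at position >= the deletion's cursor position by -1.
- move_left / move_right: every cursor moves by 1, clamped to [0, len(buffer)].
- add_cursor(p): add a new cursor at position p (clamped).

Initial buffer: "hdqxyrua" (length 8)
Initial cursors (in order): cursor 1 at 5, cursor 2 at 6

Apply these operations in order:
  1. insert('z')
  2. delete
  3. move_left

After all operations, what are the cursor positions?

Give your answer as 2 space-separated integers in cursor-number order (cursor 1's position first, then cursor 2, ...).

After op 1 (insert('z')): buffer="hdqxyzrzua" (len 10), cursors c1@6 c2@8, authorship .....1.2..
After op 2 (delete): buffer="hdqxyrua" (len 8), cursors c1@5 c2@6, authorship ........
After op 3 (move_left): buffer="hdqxyrua" (len 8), cursors c1@4 c2@5, authorship ........

Answer: 4 5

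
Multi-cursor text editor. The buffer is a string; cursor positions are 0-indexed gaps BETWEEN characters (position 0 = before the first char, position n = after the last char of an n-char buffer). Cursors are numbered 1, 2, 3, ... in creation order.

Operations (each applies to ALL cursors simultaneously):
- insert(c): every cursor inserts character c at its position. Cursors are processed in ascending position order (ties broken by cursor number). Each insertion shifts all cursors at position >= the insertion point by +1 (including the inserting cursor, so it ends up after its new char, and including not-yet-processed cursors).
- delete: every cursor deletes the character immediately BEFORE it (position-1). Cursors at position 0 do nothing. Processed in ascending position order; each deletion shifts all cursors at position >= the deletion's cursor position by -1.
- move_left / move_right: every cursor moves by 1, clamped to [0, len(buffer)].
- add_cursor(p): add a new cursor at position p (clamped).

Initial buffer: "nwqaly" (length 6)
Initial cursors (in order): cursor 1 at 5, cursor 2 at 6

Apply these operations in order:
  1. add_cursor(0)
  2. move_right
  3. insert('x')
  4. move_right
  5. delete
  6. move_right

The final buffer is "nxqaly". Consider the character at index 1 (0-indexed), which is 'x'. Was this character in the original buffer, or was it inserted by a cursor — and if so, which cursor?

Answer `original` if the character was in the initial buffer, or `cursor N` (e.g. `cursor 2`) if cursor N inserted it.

After op 1 (add_cursor(0)): buffer="nwqaly" (len 6), cursors c3@0 c1@5 c2@6, authorship ......
After op 2 (move_right): buffer="nwqaly" (len 6), cursors c3@1 c1@6 c2@6, authorship ......
After op 3 (insert('x')): buffer="nxwqalyxx" (len 9), cursors c3@2 c1@9 c2@9, authorship .3.....12
After op 4 (move_right): buffer="nxwqalyxx" (len 9), cursors c3@3 c1@9 c2@9, authorship .3.....12
After op 5 (delete): buffer="nxqaly" (len 6), cursors c3@2 c1@6 c2@6, authorship .3....
After op 6 (move_right): buffer="nxqaly" (len 6), cursors c3@3 c1@6 c2@6, authorship .3....
Authorship (.=original, N=cursor N): . 3 . . . .
Index 1: author = 3

Answer: cursor 3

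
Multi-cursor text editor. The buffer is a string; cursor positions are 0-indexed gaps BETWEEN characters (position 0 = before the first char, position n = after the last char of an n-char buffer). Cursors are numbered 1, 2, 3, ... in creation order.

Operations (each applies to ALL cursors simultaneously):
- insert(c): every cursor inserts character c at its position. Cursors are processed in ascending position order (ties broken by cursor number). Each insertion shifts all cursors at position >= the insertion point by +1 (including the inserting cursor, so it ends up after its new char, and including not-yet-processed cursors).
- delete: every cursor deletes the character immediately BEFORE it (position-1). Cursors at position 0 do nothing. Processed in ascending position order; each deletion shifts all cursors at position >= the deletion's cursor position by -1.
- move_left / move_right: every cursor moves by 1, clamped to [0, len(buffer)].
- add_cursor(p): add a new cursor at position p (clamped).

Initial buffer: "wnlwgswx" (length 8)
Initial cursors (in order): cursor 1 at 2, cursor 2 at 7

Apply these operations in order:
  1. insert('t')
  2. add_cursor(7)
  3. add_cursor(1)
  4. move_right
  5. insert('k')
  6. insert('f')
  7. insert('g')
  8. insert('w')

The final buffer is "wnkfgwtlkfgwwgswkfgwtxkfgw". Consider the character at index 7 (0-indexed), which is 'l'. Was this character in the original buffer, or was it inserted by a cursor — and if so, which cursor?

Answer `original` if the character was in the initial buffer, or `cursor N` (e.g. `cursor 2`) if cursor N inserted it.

Answer: original

Derivation:
After op 1 (insert('t')): buffer="wntlwgswtx" (len 10), cursors c1@3 c2@9, authorship ..1.....2.
After op 2 (add_cursor(7)): buffer="wntlwgswtx" (len 10), cursors c1@3 c3@7 c2@9, authorship ..1.....2.
After op 3 (add_cursor(1)): buffer="wntlwgswtx" (len 10), cursors c4@1 c1@3 c3@7 c2@9, authorship ..1.....2.
After op 4 (move_right): buffer="wntlwgswtx" (len 10), cursors c4@2 c1@4 c3@8 c2@10, authorship ..1.....2.
After op 5 (insert('k')): buffer="wnktlkwgswktxk" (len 14), cursors c4@3 c1@6 c3@11 c2@14, authorship ..41.1....32.2
After op 6 (insert('f')): buffer="wnkftlkfwgswkftxkf" (len 18), cursors c4@4 c1@8 c3@14 c2@18, authorship ..441.11....332.22
After op 7 (insert('g')): buffer="wnkfgtlkfgwgswkfgtxkfg" (len 22), cursors c4@5 c1@10 c3@17 c2@22, authorship ..4441.111....3332.222
After op 8 (insert('w')): buffer="wnkfgwtlkfgwwgswkfgwtxkfgw" (len 26), cursors c4@6 c1@12 c3@20 c2@26, authorship ..44441.1111....33332.2222
Authorship (.=original, N=cursor N): . . 4 4 4 4 1 . 1 1 1 1 . . . . 3 3 3 3 2 . 2 2 2 2
Index 7: author = original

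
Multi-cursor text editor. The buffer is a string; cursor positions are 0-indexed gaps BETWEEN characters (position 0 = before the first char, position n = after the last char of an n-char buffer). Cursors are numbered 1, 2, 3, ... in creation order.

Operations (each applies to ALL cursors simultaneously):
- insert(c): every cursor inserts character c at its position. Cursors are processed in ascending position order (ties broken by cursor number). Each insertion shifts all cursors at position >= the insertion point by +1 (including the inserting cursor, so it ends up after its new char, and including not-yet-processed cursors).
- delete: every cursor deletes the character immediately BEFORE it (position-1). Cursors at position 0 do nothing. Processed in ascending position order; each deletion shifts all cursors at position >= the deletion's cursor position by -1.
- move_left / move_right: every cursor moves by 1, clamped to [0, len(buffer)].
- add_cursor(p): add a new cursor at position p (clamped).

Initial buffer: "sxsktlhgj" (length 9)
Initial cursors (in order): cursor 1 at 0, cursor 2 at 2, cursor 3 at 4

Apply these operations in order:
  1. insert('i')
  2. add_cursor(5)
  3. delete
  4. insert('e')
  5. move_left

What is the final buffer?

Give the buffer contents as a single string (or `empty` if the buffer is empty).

Answer: esxeeketlhgj

Derivation:
After op 1 (insert('i')): buffer="isxiskitlhgj" (len 12), cursors c1@1 c2@4 c3@7, authorship 1..2..3.....
After op 2 (add_cursor(5)): buffer="isxiskitlhgj" (len 12), cursors c1@1 c2@4 c4@5 c3@7, authorship 1..2..3.....
After op 3 (delete): buffer="sxktlhgj" (len 8), cursors c1@0 c2@2 c4@2 c3@3, authorship ........
After op 4 (insert('e')): buffer="esxeeketlhgj" (len 12), cursors c1@1 c2@5 c4@5 c3@7, authorship 1..24.3.....
After op 5 (move_left): buffer="esxeeketlhgj" (len 12), cursors c1@0 c2@4 c4@4 c3@6, authorship 1..24.3.....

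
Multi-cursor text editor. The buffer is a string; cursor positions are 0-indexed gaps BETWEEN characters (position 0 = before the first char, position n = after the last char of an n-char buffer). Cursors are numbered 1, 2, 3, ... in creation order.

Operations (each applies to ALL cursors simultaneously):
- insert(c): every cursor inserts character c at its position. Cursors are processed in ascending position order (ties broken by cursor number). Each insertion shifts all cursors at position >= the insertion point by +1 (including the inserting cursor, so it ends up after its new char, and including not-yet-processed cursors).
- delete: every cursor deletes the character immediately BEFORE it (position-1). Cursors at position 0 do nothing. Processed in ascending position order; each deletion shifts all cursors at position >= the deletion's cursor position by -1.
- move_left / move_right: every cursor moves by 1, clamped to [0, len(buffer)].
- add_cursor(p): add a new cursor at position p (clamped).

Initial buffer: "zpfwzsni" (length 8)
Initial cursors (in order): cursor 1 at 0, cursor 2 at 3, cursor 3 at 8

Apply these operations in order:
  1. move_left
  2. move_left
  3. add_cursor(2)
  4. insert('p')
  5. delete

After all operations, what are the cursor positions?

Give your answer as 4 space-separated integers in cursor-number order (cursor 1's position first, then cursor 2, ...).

After op 1 (move_left): buffer="zpfwzsni" (len 8), cursors c1@0 c2@2 c3@7, authorship ........
After op 2 (move_left): buffer="zpfwzsni" (len 8), cursors c1@0 c2@1 c3@6, authorship ........
After op 3 (add_cursor(2)): buffer="zpfwzsni" (len 8), cursors c1@0 c2@1 c4@2 c3@6, authorship ........
After op 4 (insert('p')): buffer="pzpppfwzspni" (len 12), cursors c1@1 c2@3 c4@5 c3@10, authorship 1.2.4....3..
After op 5 (delete): buffer="zpfwzsni" (len 8), cursors c1@0 c2@1 c4@2 c3@6, authorship ........

Answer: 0 1 6 2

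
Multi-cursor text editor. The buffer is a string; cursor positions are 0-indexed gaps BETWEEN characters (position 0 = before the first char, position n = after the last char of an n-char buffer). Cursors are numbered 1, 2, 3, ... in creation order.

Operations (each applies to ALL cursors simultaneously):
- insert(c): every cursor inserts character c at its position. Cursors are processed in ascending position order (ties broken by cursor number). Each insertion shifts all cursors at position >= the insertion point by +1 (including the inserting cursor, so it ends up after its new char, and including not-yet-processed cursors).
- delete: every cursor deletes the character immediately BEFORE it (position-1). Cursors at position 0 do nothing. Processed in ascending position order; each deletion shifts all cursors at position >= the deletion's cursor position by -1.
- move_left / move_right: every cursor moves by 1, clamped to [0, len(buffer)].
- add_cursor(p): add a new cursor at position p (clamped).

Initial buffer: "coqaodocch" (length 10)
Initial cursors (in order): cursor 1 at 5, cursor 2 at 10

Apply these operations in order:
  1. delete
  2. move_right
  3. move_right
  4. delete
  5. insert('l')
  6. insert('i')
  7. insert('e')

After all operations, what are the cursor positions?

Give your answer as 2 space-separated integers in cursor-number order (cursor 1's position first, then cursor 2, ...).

After op 1 (delete): buffer="coqadocc" (len 8), cursors c1@4 c2@8, authorship ........
After op 2 (move_right): buffer="coqadocc" (len 8), cursors c1@5 c2@8, authorship ........
After op 3 (move_right): buffer="coqadocc" (len 8), cursors c1@6 c2@8, authorship ........
After op 4 (delete): buffer="coqadc" (len 6), cursors c1@5 c2@6, authorship ......
After op 5 (insert('l')): buffer="coqadlcl" (len 8), cursors c1@6 c2@8, authorship .....1.2
After op 6 (insert('i')): buffer="coqadlicli" (len 10), cursors c1@7 c2@10, authorship .....11.22
After op 7 (insert('e')): buffer="coqadlieclie" (len 12), cursors c1@8 c2@12, authorship .....111.222

Answer: 8 12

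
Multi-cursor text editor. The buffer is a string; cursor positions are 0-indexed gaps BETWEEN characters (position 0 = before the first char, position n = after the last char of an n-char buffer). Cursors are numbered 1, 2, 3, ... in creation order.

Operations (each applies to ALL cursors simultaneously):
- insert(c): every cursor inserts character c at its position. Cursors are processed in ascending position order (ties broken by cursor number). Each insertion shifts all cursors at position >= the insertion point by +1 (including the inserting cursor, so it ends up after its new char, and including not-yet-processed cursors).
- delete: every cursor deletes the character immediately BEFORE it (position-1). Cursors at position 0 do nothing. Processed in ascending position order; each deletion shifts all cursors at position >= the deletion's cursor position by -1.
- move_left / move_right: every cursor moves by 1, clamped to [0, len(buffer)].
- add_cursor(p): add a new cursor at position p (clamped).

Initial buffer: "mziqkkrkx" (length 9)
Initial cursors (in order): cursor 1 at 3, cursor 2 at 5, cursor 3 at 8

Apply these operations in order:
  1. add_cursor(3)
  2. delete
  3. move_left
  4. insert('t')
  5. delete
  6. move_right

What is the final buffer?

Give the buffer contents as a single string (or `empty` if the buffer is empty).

After op 1 (add_cursor(3)): buffer="mziqkkrkx" (len 9), cursors c1@3 c4@3 c2@5 c3@8, authorship .........
After op 2 (delete): buffer="mqkrx" (len 5), cursors c1@1 c4@1 c2@2 c3@4, authorship .....
After op 3 (move_left): buffer="mqkrx" (len 5), cursors c1@0 c4@0 c2@1 c3@3, authorship .....
After op 4 (insert('t')): buffer="ttmtqktrx" (len 9), cursors c1@2 c4@2 c2@4 c3@7, authorship 14.2..3..
After op 5 (delete): buffer="mqkrx" (len 5), cursors c1@0 c4@0 c2@1 c3@3, authorship .....
After op 6 (move_right): buffer="mqkrx" (len 5), cursors c1@1 c4@1 c2@2 c3@4, authorship .....

Answer: mqkrx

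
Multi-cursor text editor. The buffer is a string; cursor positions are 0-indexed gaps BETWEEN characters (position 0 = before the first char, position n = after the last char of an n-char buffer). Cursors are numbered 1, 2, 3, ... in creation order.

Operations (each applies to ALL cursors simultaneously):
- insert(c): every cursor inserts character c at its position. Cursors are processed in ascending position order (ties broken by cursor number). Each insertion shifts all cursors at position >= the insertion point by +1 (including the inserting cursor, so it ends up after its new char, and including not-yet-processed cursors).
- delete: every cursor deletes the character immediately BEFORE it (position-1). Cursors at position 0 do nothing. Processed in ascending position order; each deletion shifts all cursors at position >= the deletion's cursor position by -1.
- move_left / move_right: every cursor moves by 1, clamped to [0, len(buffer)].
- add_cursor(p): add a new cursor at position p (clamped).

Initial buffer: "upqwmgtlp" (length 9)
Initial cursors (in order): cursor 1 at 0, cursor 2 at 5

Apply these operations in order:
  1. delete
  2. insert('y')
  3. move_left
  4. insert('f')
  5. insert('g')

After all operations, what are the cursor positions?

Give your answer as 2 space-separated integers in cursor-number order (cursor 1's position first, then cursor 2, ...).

Answer: 2 9

Derivation:
After op 1 (delete): buffer="upqwgtlp" (len 8), cursors c1@0 c2@4, authorship ........
After op 2 (insert('y')): buffer="yupqwygtlp" (len 10), cursors c1@1 c2@6, authorship 1....2....
After op 3 (move_left): buffer="yupqwygtlp" (len 10), cursors c1@0 c2@5, authorship 1....2....
After op 4 (insert('f')): buffer="fyupqwfygtlp" (len 12), cursors c1@1 c2@7, authorship 11....22....
After op 5 (insert('g')): buffer="fgyupqwfgygtlp" (len 14), cursors c1@2 c2@9, authorship 111....222....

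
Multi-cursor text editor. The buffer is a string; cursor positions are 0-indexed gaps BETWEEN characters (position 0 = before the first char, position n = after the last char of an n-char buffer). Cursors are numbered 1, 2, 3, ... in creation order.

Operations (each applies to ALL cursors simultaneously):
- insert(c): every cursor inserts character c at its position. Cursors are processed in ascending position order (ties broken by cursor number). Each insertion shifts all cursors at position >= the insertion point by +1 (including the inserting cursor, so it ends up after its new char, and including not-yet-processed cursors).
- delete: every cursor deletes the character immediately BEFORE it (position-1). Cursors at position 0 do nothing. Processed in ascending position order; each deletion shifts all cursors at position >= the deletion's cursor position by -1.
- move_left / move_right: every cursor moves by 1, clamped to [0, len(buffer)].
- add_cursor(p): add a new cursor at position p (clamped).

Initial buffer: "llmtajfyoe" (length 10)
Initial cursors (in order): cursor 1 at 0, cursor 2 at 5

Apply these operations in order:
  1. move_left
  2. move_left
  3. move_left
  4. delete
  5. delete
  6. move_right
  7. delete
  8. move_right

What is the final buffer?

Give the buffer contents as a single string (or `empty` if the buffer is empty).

Answer: tajfyoe

Derivation:
After op 1 (move_left): buffer="llmtajfyoe" (len 10), cursors c1@0 c2@4, authorship ..........
After op 2 (move_left): buffer="llmtajfyoe" (len 10), cursors c1@0 c2@3, authorship ..........
After op 3 (move_left): buffer="llmtajfyoe" (len 10), cursors c1@0 c2@2, authorship ..........
After op 4 (delete): buffer="lmtajfyoe" (len 9), cursors c1@0 c2@1, authorship .........
After op 5 (delete): buffer="mtajfyoe" (len 8), cursors c1@0 c2@0, authorship ........
After op 6 (move_right): buffer="mtajfyoe" (len 8), cursors c1@1 c2@1, authorship ........
After op 7 (delete): buffer="tajfyoe" (len 7), cursors c1@0 c2@0, authorship .......
After op 8 (move_right): buffer="tajfyoe" (len 7), cursors c1@1 c2@1, authorship .......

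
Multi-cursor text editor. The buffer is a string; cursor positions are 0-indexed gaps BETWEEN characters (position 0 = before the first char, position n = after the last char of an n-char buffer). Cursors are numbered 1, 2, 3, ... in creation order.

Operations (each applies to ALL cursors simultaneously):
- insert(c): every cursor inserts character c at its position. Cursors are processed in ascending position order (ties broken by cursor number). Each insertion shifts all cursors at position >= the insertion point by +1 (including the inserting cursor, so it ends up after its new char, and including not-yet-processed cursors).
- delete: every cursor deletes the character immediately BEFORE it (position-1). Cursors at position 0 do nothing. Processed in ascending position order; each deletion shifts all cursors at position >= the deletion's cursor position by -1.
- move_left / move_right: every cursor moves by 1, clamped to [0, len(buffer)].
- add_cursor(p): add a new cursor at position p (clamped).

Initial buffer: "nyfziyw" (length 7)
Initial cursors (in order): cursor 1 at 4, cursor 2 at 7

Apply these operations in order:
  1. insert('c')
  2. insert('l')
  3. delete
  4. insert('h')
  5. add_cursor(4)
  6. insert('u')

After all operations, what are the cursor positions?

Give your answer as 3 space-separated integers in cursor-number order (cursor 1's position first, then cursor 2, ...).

Answer: 8 14 5

Derivation:
After op 1 (insert('c')): buffer="nyfzciywc" (len 9), cursors c1@5 c2@9, authorship ....1...2
After op 2 (insert('l')): buffer="nyfzcliywcl" (len 11), cursors c1@6 c2@11, authorship ....11...22
After op 3 (delete): buffer="nyfzciywc" (len 9), cursors c1@5 c2@9, authorship ....1...2
After op 4 (insert('h')): buffer="nyfzchiywch" (len 11), cursors c1@6 c2@11, authorship ....11...22
After op 5 (add_cursor(4)): buffer="nyfzchiywch" (len 11), cursors c3@4 c1@6 c2@11, authorship ....11...22
After op 6 (insert('u')): buffer="nyfzuchuiywchu" (len 14), cursors c3@5 c1@8 c2@14, authorship ....3111...222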